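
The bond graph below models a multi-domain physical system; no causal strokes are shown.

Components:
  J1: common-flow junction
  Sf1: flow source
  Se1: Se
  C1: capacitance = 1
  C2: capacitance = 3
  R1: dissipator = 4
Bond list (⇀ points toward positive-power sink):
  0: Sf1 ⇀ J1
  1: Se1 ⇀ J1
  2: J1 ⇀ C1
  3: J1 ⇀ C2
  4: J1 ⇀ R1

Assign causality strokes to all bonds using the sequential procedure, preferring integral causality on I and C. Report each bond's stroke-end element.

β0 stroke at Sf1  (source Sf1 imposes f)
β1 stroke at J1  (source Se1 imposes e)
β2 stroke at J1  (J1: bond 0 brought flow, rest push out)
β3 stroke at J1  (J1: bond 0 brought flow, rest push out)
β4 stroke at J1  (J1: bond 0 brought flow, rest push out)

#0 stroke at Sf1
#1 stroke at J1
#2 stroke at J1
#3 stroke at J1
#4 stroke at J1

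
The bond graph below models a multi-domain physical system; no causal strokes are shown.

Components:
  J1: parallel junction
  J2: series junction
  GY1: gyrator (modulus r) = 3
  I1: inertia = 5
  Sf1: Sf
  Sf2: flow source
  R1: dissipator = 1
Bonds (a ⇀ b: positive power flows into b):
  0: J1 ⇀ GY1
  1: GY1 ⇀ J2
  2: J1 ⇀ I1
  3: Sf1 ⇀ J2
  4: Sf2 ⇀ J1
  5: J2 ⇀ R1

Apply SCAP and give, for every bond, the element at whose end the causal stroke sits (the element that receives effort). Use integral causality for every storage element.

b3 →Sf1  (Sf1 (Sf) sets flow on bond)
b4 →Sf2  (source Sf2 imposes f)
b1 →J2  (common-f at J2 fixed by 3)
b5 →J2  (1-jn J2 has f-setter on 3)
b0 →J1  (GY1 both-in/both-out from 1)
b2 →I1  (J1 effort already set via bond 0)

β0 →J1
β1 →J2
β2 →I1
β3 →Sf1
β4 →Sf2
β5 →J2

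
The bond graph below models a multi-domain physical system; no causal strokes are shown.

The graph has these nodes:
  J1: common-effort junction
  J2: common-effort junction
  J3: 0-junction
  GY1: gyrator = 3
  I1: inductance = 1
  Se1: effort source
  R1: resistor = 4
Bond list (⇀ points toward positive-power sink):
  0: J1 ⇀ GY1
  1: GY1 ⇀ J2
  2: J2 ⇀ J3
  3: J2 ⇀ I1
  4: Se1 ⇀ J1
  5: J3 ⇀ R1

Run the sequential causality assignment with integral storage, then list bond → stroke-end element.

bond 4 →J1  (Se1 fixes effort; stroke away)
bond 0 →GY1  (J1 effort already set via bond 4)
bond 1 →GY1  (through GY1, causality inverts; strokes same side of GY1)
bond 3 →I1  (I1 integral (f out))
bond 2 →J2  (J2: last free bond brings effort in)
bond 5 →J3  (J3: last free bond brings effort in)

bond 0 stroke→GY1
bond 1 stroke→GY1
bond 2 stroke→J2
bond 3 stroke→I1
bond 4 stroke→J1
bond 5 stroke→J3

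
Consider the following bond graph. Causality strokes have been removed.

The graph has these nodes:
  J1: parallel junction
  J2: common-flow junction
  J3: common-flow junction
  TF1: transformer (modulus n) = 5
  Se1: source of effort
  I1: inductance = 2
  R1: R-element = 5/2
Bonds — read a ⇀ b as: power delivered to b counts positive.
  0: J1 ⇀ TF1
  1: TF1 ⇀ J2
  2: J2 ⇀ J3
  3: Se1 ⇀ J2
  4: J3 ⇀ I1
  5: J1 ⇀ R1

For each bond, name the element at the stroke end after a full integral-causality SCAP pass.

β0 stroke→TF1
β1 stroke→J2
β2 stroke→J3
β3 stroke→J2
β4 stroke→I1
β5 stroke→J1

β3 |J2  (Se1 fixes effort; stroke away)
β4 |I1  (I1 integral (f out))
β2 |J3  (1-jn J3 has f-setter on 4)
β1 |J2  (J2: bond 2 brought flow, rest push out)
β0 |TF1  (TF TF1: opposite of bond 1)
β5 |J1  (J1 needs exactly one e-in)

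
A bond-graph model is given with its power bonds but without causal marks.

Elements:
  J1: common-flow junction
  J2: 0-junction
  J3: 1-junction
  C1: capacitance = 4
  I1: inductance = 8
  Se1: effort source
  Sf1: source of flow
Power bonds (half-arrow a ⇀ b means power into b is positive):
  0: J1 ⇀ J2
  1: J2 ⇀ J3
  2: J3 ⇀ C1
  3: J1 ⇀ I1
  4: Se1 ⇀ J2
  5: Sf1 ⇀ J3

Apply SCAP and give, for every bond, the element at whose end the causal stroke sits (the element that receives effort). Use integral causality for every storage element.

#0 →J1
#1 →J3
#2 →J3
#3 →I1
#4 →J2
#5 →Sf1

β4 →J2  (Se1 (Se) sets effort on bond)
β5 →Sf1  (source Sf1 imposes f)
β0 →J1  (J2: bond 4 brought effort, rest push out)
β1 →J3  (common-e at J2 fixed by 4)
β2 →J3  (J3 flow already set via bond 5)
β3 →I1  (J1 needs exactly one f-in)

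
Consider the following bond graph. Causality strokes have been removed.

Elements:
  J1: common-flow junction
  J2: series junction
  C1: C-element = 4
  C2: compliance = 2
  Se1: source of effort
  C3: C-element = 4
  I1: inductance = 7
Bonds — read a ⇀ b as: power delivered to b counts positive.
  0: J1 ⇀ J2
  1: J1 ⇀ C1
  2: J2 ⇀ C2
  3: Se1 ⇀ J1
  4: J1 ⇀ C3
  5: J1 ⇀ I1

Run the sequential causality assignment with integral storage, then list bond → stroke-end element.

β3 |J1  (Se1 (Se) sets effort on bond)
β1 |J1  (C1: C, integral causality)
β2 |J2  (C2 outputs effort q/C2)
β0 |J1  (only one flow-in slot at J2)
β4 |J1  (C3 integral (e out))
β5 |I1  (J1 needs exactly one f-in)

bond 0 |J1
bond 1 |J1
bond 2 |J2
bond 3 |J1
bond 4 |J1
bond 5 |I1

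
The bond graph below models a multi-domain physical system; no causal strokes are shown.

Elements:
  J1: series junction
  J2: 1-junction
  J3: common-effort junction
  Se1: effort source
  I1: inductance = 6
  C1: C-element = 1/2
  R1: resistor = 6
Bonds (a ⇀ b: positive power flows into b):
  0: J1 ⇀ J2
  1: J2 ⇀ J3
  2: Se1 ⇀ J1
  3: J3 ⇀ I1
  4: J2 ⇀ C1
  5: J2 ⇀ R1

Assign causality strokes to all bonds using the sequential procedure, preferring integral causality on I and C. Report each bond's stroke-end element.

b0 |J2
b1 |J3
b2 |J1
b3 |I1
b4 |J2
b5 |J2

bond 2 stroke at J1  (Se1 fixes effort; stroke away)
bond 0 stroke at J2  (only one flow-in slot at J1)
bond 3 stroke at I1  (I1 integral (f out))
bond 1 stroke at J3  (J3 needs exactly one e-in)
bond 4 stroke at J2  (J2 flow already set via bond 1)
bond 5 stroke at J2  (1-jn J2 has f-setter on 1)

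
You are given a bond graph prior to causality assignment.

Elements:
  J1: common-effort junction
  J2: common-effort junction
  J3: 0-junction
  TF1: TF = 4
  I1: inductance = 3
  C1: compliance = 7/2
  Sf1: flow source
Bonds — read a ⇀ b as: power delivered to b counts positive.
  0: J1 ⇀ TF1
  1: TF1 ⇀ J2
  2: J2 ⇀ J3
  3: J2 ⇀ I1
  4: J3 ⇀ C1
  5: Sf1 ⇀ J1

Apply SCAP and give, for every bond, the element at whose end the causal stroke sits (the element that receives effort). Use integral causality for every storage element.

b0 stroke→J1
b1 stroke→TF1
b2 stroke→J2
b3 stroke→I1
b4 stroke→J3
b5 stroke→Sf1

bond 5 |Sf1  (source Sf1 imposes f)
bond 0 |J1  (J1: last free bond brings effort in)
bond 1 |TF1  (TF1: transformer flips bond 0)
bond 3 |I1  (I1 integral (f out))
bond 2 |J2  (closing 0-jn rule on J2)
bond 4 |J3  (closing 0-jn rule on J3)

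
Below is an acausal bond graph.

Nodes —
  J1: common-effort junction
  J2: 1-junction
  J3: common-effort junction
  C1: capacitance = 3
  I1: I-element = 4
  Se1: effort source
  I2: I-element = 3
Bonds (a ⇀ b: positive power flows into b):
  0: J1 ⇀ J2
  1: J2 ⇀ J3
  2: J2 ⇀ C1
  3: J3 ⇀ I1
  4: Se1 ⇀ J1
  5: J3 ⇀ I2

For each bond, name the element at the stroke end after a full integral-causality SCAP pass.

b4 stroke at J1  (Se1 (Se) sets effort on bond)
b0 stroke at J2  (J1 effort already set via bond 4)
b2 stroke at J2  (C1 outputs effort q/C1)
b1 stroke at J3  (J2: last free bond brings flow in)
b3 stroke at I1  (0-jn J3 has e-setter on 1)
b5 stroke at I2  (0-jn J3 has e-setter on 1)

b0 stroke→J2
b1 stroke→J3
b2 stroke→J2
b3 stroke→I1
b4 stroke→J1
b5 stroke→I2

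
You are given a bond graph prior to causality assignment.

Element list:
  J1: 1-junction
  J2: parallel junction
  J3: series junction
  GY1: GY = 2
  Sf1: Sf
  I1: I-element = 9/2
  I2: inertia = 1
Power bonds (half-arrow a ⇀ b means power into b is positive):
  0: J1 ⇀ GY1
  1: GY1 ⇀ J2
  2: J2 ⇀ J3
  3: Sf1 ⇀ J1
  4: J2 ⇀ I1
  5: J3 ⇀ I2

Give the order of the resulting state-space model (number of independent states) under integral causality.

2  (I1, I2 all integral)

#3 →Sf1  (Sf1 fixes flow; stroke at Sf1)
#0 →J1  (common-f at J1 fixed by 3)
#1 →J2  (GY1 both-in/both-out from 0)
#2 →J3  (J2: bond 1 brought effort, rest push out)
#4 →I1  (common-e at J2 fixed by 1)
#5 →I2  (only one flow-in slot at J3)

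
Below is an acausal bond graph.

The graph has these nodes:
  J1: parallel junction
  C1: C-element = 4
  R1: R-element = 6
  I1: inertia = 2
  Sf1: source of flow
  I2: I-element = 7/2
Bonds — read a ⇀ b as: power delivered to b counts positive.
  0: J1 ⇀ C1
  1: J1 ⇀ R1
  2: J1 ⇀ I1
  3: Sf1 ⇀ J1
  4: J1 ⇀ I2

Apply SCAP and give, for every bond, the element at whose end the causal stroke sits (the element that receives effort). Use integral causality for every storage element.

b3 |Sf1  (Sf1: flow source, stroke at near end)
b0 |J1  (C1: C, integral causality)
b1 |R1  (common-e at J1 fixed by 0)
b2 |I1  (common-e at J1 fixed by 0)
b4 |I2  (J1 effort already set via bond 0)

β0 stroke at J1
β1 stroke at R1
β2 stroke at I1
β3 stroke at Sf1
β4 stroke at I2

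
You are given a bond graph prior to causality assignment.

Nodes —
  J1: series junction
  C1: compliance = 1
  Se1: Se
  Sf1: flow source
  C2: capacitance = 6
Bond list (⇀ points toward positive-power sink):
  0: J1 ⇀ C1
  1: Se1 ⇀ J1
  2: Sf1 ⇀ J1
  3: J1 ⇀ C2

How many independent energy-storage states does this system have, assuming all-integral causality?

b1 stroke at J1  (Se1 (Se) sets effort on bond)
b2 stroke at Sf1  (Sf1 (Sf) sets flow on bond)
b0 stroke at J1  (J1 flow already set via bond 2)
b3 stroke at J1  (J1: bond 2 brought flow, rest push out)

2  (C1, C2 all integral)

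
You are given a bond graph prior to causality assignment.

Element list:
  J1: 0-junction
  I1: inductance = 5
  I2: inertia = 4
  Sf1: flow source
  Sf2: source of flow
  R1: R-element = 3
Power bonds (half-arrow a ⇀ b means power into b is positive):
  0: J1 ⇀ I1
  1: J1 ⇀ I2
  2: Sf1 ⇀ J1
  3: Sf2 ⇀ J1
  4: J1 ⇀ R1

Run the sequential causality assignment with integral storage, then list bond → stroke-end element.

#2 |Sf1  (Sf1 fixes flow; stroke at Sf1)
#3 |Sf2  (Sf2: flow source, stroke at near end)
#0 |I1  (I1 outputs flow p/I1)
#1 |I2  (I2: I, integral causality)
#4 |J1  (J1 needs exactly one e-in)

bond 0 stroke→I1
bond 1 stroke→I2
bond 2 stroke→Sf1
bond 3 stroke→Sf2
bond 4 stroke→J1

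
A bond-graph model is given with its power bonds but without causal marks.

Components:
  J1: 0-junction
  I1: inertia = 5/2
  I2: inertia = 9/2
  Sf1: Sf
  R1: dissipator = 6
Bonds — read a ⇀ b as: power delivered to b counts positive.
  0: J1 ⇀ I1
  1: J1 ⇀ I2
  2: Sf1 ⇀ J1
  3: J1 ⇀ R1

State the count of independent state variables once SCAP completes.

2  (I1, I2 all integral)

#2 →Sf1  (Sf1 fixes flow; stroke at Sf1)
#0 →I1  (prefer integral on I1)
#1 →I2  (prefer integral on I2)
#3 →J1  (J1: last free bond brings effort in)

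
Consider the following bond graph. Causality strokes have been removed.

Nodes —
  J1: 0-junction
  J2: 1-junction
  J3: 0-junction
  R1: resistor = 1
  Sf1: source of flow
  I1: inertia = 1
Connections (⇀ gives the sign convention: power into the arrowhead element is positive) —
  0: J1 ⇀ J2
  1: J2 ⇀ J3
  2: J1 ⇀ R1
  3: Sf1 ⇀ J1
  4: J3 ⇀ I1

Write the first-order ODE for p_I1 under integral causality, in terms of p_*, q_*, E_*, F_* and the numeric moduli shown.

dp_I1/dt = F_Sf1 - p_I1

bond 3 |Sf1  (Sf1: flow source, stroke at near end)
bond 4 |I1  (prefer integral on I1)
bond 1 |J3  (J3: last free bond brings effort in)
bond 0 |J2  (common-f at J2 fixed by 1)
bond 2 |J1  (J1: last free bond brings effort in)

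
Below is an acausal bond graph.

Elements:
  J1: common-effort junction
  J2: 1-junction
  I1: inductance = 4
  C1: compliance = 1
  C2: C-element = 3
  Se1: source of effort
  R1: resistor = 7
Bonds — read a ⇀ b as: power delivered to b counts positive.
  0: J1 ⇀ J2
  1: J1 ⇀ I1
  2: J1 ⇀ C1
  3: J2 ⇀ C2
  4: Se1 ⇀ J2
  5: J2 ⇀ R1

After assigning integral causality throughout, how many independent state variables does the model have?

bond 4 |J2  (Se1 (Se) sets effort on bond)
bond 1 |I1  (I1: I, integral causality)
bond 2 |J1  (C1: C, integral causality)
bond 0 |J2  (J1 effort already set via bond 2)
bond 3 |J2  (C2: C, integral causality)
bond 5 |R1  (J2: last free bond brings flow in)

3  (C1, C2, I1 all integral)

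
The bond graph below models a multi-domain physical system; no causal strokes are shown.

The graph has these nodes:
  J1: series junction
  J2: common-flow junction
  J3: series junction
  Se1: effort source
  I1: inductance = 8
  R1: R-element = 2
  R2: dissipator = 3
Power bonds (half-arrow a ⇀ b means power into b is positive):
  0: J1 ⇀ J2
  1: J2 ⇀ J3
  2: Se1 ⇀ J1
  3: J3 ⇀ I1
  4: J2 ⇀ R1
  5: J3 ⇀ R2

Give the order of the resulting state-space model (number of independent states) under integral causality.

b2 |J1  (Se1 fixes effort; stroke away)
b0 |J2  (only one flow-in slot at J1)
b3 |I1  (I1 integral (f out))
b1 |J3  (1-jn J3 has f-setter on 3)
b5 |J3  (1-jn J3 has f-setter on 3)
b4 |J2  (J2: bond 1 brought flow, rest push out)

1  (I1 all integral)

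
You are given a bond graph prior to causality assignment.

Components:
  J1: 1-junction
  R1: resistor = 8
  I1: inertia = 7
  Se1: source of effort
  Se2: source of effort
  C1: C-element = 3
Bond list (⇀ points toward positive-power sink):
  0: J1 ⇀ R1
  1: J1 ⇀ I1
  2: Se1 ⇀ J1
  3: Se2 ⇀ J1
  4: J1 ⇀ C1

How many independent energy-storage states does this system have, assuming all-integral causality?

2  (C1, I1 all integral)

#2 |J1  (Se1: effort source, stroke at far end)
#3 |J1  (Se2 fixes effort; stroke away)
#1 |I1  (I1 integral (f out))
#0 |J1  (J1: bond 1 brought flow, rest push out)
#4 |J1  (J1 flow already set via bond 1)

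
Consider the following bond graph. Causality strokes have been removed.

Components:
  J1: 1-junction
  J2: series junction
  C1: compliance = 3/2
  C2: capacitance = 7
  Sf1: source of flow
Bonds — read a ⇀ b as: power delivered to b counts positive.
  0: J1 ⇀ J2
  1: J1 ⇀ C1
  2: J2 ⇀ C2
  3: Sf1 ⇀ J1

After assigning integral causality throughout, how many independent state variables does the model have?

β3 stroke→Sf1  (source Sf1 imposes f)
β0 stroke→J1  (J1: bond 3 brought flow, rest push out)
β1 stroke→J1  (J1: bond 3 brought flow, rest push out)
β2 stroke→J2  (J2 flow already set via bond 0)

2  (C1, C2 all integral)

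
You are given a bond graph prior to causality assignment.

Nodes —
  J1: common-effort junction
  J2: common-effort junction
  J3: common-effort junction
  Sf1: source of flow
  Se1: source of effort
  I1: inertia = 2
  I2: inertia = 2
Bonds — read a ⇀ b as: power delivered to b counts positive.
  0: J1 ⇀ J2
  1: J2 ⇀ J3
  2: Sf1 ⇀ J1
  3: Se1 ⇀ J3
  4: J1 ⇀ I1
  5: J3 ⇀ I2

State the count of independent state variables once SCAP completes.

#2 stroke at Sf1  (Sf1: flow source, stroke at near end)
#3 stroke at J3  (Se1 (Se) sets effort on bond)
#1 stroke at J2  (0-jn J3 has e-setter on 3)
#5 stroke at I2  (common-e at J3 fixed by 3)
#0 stroke at J1  (0-jn J2 has e-setter on 1)
#4 stroke at I1  (J1 effort already set via bond 0)

2  (I1, I2 all integral)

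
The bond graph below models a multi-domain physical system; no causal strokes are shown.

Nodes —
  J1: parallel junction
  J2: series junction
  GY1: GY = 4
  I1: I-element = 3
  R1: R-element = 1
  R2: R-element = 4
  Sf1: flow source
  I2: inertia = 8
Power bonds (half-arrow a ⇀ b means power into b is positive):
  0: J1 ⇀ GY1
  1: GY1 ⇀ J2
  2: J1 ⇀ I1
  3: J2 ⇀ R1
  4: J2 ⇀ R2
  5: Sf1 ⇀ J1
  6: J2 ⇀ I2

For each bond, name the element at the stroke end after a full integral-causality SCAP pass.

bond 5 →Sf1  (Sf1: flow source, stroke at near end)
bond 2 →I1  (I1 integral (f out))
bond 0 →J1  (only one effort-in slot at J1)
bond 1 →J2  (GY1: gyrator matches bond 0)
bond 6 →I2  (I2 integral (f out))
bond 3 →J2  (J2 flow already set via bond 6)
bond 4 →J2  (J2 flow already set via bond 6)

bond 0 →J1
bond 1 →J2
bond 2 →I1
bond 3 →J2
bond 4 →J2
bond 5 →Sf1
bond 6 →I2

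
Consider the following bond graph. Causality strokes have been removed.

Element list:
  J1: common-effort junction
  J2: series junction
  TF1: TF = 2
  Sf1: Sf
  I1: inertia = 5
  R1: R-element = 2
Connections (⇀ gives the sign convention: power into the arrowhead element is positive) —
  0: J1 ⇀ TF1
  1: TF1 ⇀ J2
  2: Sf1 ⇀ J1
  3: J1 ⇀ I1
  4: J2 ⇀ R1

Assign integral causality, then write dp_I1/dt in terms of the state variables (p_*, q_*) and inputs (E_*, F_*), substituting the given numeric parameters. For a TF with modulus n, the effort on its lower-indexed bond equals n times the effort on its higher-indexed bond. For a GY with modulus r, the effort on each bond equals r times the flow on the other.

dp_I1/dt = 8*F_Sf1 - 8*p_I1/5

β2 →Sf1  (Sf1: flow source, stroke at near end)
β3 →I1  (I1: I, integral causality)
β0 →J1  (J1: last free bond brings effort in)
β1 →TF1  (TF1: transformer flips bond 0)
β4 →J2  (common-f at J2 fixed by 1)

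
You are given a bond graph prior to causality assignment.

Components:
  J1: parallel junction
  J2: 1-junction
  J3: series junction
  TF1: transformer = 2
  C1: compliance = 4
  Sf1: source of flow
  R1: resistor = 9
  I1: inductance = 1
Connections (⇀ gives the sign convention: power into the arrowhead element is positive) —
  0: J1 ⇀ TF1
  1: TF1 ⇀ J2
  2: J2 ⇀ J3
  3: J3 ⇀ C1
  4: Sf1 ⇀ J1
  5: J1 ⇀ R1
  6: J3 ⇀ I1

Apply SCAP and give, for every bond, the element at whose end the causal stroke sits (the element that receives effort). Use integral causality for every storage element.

β0 stroke at TF1
β1 stroke at J2
β2 stroke at J3
β3 stroke at J3
β4 stroke at Sf1
β5 stroke at J1
β6 stroke at I1

#4 →Sf1  (Sf1 fixes flow; stroke at Sf1)
#3 →J3  (prefer integral on C1)
#6 →I1  (I1 outputs flow p/I1)
#2 →J3  (J3: bond 6 brought flow, rest push out)
#1 →J2  (J2: bond 2 brought flow, rest push out)
#0 →TF1  (TF1 one-in-one-out from 1)
#5 →J1  (J1: last free bond brings effort in)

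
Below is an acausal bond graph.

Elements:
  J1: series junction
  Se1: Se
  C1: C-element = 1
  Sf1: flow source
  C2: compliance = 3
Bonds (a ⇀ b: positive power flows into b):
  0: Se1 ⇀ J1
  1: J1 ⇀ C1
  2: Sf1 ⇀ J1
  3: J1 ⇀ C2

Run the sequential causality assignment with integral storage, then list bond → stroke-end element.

b0 stroke at J1  (source Se1 imposes e)
b2 stroke at Sf1  (Sf1 (Sf) sets flow on bond)
b1 stroke at J1  (J1 flow already set via bond 2)
b3 stroke at J1  (J1 flow already set via bond 2)

b0 stroke→J1
b1 stroke→J1
b2 stroke→Sf1
b3 stroke→J1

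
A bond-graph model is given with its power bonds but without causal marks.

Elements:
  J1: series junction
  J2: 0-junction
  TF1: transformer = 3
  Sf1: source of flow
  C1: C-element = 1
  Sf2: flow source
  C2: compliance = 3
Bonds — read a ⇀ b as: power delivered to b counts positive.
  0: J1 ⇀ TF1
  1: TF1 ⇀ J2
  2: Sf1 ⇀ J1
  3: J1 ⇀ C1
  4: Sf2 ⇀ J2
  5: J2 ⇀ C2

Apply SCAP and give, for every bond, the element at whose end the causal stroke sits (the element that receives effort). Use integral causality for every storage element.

b0 stroke→J1
b1 stroke→TF1
b2 stroke→Sf1
b3 stroke→J1
b4 stroke→Sf2
b5 stroke→J2

β2 stroke at Sf1  (source Sf1 imposes f)
β4 stroke at Sf2  (Sf2 fixes flow; stroke at Sf2)
β0 stroke at J1  (J1: bond 2 brought flow, rest push out)
β3 stroke at J1  (J1: bond 2 brought flow, rest push out)
β1 stroke at TF1  (TF1: transformer flips bond 0)
β5 stroke at J2  (only one effort-in slot at J2)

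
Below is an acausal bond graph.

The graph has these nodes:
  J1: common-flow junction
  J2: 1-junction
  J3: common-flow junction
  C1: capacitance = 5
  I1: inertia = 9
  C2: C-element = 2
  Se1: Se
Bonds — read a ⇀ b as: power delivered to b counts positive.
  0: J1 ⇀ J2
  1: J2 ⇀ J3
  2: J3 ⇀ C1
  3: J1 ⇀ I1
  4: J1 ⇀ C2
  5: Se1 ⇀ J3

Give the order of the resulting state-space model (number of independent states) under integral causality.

#5 stroke→J3  (Se1 fixes effort; stroke away)
#2 stroke→J3  (C1 integral (e out))
#1 stroke→J2  (only one flow-in slot at J3)
#0 stroke→J1  (J2: last free bond brings flow in)
#3 stroke→I1  (prefer integral on I1)
#4 stroke→J1  (1-jn J1 has f-setter on 3)

3  (C1, C2, I1 all integral)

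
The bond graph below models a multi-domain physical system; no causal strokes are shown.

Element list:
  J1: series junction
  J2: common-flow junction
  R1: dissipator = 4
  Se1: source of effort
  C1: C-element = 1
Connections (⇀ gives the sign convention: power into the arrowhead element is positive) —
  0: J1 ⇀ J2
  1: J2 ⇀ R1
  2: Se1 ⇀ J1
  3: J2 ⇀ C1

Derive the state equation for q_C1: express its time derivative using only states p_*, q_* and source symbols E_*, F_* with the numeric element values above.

#2 stroke at J1  (Se1 (Se) sets effort on bond)
#0 stroke at J2  (J1 needs exactly one f-in)
#3 stroke at J2  (C1 outputs effort q/C1)
#1 stroke at R1  (J2: last free bond brings flow in)

dq_C1/dt = E_Se1/4 - q_C1/4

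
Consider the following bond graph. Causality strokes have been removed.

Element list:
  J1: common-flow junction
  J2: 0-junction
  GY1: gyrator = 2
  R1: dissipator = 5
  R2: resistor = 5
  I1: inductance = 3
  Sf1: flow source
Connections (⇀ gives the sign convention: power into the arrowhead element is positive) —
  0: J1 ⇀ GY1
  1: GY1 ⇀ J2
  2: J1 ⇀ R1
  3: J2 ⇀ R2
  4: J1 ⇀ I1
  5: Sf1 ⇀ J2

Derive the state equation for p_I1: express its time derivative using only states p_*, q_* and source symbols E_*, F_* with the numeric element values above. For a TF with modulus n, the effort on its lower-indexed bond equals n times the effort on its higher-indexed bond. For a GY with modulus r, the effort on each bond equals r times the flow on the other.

dp_I1/dt = 2*F_Sf1 - 29*p_I1/15

β5 |Sf1  (Sf1: flow source, stroke at near end)
β4 |I1  (I1 integral (f out))
β0 |J1  (common-f at J1 fixed by 4)
β2 |J1  (common-f at J1 fixed by 4)
β1 |J2  (through GY1, causality inverts; strokes same side of GY1)
β3 |R2  (J2 effort already set via bond 1)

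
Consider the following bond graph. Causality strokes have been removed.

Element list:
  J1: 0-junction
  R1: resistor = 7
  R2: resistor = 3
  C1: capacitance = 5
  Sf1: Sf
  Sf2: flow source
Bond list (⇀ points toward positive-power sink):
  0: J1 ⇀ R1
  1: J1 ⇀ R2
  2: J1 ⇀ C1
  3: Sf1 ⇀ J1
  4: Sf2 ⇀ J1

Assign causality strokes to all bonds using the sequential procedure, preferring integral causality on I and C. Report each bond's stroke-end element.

β0 |R1
β1 |R2
β2 |J1
β3 |Sf1
β4 |Sf2

β3 →Sf1  (source Sf1 imposes f)
β4 →Sf2  (Sf2 fixes flow; stroke at Sf2)
β2 →J1  (prefer integral on C1)
β0 →R1  (J1: bond 2 brought effort, rest push out)
β1 →R2  (J1 effort already set via bond 2)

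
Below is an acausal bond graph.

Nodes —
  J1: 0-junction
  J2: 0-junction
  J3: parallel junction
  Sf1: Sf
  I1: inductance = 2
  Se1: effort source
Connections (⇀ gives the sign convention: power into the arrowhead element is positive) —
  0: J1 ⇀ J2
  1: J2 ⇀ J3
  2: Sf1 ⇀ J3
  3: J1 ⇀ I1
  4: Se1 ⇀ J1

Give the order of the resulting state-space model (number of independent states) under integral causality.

1  (I1 all integral)

β2 →Sf1  (Sf1 fixes flow; stroke at Sf1)
β4 →J1  (Se1 fixes effort; stroke away)
β0 →J2  (J1: bond 4 brought effort, rest push out)
β3 →I1  (0-jn J1 has e-setter on 4)
β1 →J3  (J2: bond 0 brought effort, rest push out)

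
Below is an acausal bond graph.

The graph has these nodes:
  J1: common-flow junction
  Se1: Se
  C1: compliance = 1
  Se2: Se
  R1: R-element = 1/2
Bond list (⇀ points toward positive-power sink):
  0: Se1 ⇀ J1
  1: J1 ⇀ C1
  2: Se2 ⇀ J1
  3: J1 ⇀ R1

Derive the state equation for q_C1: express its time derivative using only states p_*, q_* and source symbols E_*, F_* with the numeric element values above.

β0 stroke→J1  (Se1 fixes effort; stroke away)
β2 stroke→J1  (source Se2 imposes e)
β1 stroke→J1  (C1 outputs effort q/C1)
β3 stroke→R1  (closing 1-jn rule on J1)

dq_C1/dt = 2*E_Se1 + 2*E_Se2 - 2*q_C1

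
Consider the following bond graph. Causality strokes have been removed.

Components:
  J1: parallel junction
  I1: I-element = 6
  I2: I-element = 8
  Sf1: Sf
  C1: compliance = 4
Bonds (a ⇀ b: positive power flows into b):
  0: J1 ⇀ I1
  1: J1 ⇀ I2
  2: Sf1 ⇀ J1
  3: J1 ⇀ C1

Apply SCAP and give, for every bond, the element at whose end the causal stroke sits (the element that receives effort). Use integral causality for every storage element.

β0 →I1
β1 →I2
β2 →Sf1
β3 →J1

β2 |Sf1  (Sf1: flow source, stroke at near end)
β0 |I1  (I1 integral (f out))
β1 |I2  (I2: I, integral causality)
β3 |J1  (J1: last free bond brings effort in)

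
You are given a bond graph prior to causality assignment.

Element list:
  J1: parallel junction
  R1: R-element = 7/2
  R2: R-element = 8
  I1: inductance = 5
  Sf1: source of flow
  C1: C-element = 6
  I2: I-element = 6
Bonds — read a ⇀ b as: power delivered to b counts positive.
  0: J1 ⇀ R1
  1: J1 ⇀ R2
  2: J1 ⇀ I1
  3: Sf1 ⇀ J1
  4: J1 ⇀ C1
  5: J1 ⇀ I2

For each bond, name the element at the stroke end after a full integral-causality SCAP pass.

b0 |R1
b1 |R2
b2 |I1
b3 |Sf1
b4 |J1
b5 |I2

#3 →Sf1  (Sf1: flow source, stroke at near end)
#2 →I1  (prefer integral on I1)
#4 →J1  (prefer integral on C1)
#0 →R1  (common-e at J1 fixed by 4)
#1 →R2  (0-jn J1 has e-setter on 4)
#5 →I2  (0-jn J1 has e-setter on 4)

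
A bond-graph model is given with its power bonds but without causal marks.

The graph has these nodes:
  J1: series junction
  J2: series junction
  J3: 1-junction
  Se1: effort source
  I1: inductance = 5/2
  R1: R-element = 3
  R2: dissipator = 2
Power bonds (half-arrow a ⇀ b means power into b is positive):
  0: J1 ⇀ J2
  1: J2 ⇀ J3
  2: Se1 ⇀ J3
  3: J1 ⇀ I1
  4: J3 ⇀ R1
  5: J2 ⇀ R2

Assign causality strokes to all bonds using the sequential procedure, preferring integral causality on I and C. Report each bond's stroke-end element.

#2 →J3  (Se1 (Se) sets effort on bond)
#3 →I1  (I1: I, integral causality)
#0 →J1  (J1 flow already set via bond 3)
#1 →J2  (J2: bond 0 brought flow, rest push out)
#5 →J2  (J2 flow already set via bond 0)
#4 →J3  (common-f at J3 fixed by 1)

b0 stroke→J1
b1 stroke→J2
b2 stroke→J3
b3 stroke→I1
b4 stroke→J3
b5 stroke→J2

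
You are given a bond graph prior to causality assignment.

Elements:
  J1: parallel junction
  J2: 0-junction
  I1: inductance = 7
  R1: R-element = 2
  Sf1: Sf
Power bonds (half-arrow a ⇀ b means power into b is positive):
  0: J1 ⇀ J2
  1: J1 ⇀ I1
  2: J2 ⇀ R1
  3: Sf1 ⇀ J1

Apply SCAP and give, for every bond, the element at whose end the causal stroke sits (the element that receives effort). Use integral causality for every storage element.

b0 |J1
b1 |I1
b2 |J2
b3 |Sf1

bond 3 stroke→Sf1  (Sf1 (Sf) sets flow on bond)
bond 1 stroke→I1  (I1 integral (f out))
bond 0 stroke→J1  (closing 0-jn rule on J1)
bond 2 stroke→J2  (only one effort-in slot at J2)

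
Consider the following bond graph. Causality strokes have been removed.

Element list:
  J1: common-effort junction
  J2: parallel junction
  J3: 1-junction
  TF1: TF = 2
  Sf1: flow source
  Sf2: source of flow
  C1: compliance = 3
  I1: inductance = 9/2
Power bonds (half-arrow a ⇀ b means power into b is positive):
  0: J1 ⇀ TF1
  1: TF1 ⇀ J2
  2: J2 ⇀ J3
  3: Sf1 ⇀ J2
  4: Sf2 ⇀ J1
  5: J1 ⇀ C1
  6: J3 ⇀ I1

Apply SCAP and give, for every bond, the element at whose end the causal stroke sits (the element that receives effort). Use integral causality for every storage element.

bond 3 |Sf1  (Sf1: flow source, stroke at near end)
bond 4 |Sf2  (Sf2: flow source, stroke at near end)
bond 5 |J1  (C1 integral (e out))
bond 0 |TF1  (J1 effort already set via bond 5)
bond 1 |J2  (TF1 one-in-one-out from 0)
bond 2 |J3  (J2: bond 1 brought effort, rest push out)
bond 6 |I1  (J3: last free bond brings flow in)

bond 0 →TF1
bond 1 →J2
bond 2 →J3
bond 3 →Sf1
bond 4 →Sf2
bond 5 →J1
bond 6 →I1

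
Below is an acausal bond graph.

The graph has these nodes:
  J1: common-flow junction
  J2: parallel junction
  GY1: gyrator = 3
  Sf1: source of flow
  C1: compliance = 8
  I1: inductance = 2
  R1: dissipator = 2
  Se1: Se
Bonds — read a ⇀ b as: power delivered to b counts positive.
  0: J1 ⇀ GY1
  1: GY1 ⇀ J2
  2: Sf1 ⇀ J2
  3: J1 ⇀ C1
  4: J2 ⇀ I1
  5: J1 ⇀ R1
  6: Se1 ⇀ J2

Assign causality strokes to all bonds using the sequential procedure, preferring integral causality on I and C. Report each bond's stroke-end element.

#0 |GY1
#1 |GY1
#2 |Sf1
#3 |J1
#4 |I1
#5 |J1
#6 |J2

bond 2 stroke→Sf1  (Sf1 fixes flow; stroke at Sf1)
bond 6 stroke→J2  (Se1: effort source, stroke at far end)
bond 1 stroke→GY1  (J2 effort already set via bond 6)
bond 4 stroke→I1  (J2 effort already set via bond 6)
bond 0 stroke→GY1  (through GY1, causality inverts; strokes same side of GY1)
bond 3 stroke→J1  (J1 flow already set via bond 0)
bond 5 stroke→J1  (1-jn J1 has f-setter on 0)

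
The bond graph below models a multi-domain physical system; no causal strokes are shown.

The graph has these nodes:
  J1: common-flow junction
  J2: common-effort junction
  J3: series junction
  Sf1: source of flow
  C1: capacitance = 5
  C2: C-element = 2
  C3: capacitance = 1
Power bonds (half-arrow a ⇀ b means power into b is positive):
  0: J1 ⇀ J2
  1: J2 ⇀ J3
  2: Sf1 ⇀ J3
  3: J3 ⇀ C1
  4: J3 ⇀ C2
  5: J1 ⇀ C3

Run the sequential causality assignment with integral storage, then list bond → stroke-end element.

β0 stroke→J2
β1 stroke→J3
β2 stroke→Sf1
β3 stroke→J3
β4 stroke→J3
β5 stroke→J1

b2 stroke→Sf1  (Sf1 fixes flow; stroke at Sf1)
b1 stroke→J3  (common-f at J3 fixed by 2)
b3 stroke→J3  (J3: bond 2 brought flow, rest push out)
b4 stroke→J3  (1-jn J3 has f-setter on 2)
b0 stroke→J2  (closing 0-jn rule on J2)
b5 stroke→J1  (J1: bond 0 brought flow, rest push out)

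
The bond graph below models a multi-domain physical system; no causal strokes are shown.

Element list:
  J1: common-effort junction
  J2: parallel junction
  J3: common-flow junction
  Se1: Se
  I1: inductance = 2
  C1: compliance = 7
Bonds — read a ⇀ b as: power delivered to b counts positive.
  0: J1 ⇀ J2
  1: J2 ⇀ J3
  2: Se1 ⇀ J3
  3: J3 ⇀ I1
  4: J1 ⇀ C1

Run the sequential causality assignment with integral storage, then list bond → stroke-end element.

bond 0 stroke→J2
bond 1 stroke→J3
bond 2 stroke→J3
bond 3 stroke→I1
bond 4 stroke→J1

b2 |J3  (Se1 (Se) sets effort on bond)
b3 |I1  (I1 outputs flow p/I1)
b1 |J3  (J3 flow already set via bond 3)
b0 |J2  (only one effort-in slot at J2)
b4 |J1  (closing 0-jn rule on J1)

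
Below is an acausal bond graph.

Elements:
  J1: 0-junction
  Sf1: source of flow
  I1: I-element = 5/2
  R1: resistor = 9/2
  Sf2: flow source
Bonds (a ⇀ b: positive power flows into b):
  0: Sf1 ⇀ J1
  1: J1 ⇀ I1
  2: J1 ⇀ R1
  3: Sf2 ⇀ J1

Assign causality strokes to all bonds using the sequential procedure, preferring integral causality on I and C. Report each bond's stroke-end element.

bond 0 |Sf1  (Sf1 (Sf) sets flow on bond)
bond 3 |Sf2  (source Sf2 imposes f)
bond 1 |I1  (prefer integral on I1)
bond 2 |J1  (J1: last free bond brings effort in)

b0 stroke at Sf1
b1 stroke at I1
b2 stroke at J1
b3 stroke at Sf2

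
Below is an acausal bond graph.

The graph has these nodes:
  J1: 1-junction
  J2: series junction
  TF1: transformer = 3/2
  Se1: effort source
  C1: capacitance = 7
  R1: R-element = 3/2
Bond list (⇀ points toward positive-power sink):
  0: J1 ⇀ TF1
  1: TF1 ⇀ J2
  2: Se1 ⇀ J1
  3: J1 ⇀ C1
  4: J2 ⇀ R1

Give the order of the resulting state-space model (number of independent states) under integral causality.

#2 stroke at J1  (Se1 (Se) sets effort on bond)
#3 stroke at J1  (prefer integral on C1)
#0 stroke at TF1  (J1 needs exactly one f-in)
#1 stroke at J2  (TF1: transformer flips bond 0)
#4 stroke at R1  (J2: last free bond brings flow in)

1  (C1 all integral)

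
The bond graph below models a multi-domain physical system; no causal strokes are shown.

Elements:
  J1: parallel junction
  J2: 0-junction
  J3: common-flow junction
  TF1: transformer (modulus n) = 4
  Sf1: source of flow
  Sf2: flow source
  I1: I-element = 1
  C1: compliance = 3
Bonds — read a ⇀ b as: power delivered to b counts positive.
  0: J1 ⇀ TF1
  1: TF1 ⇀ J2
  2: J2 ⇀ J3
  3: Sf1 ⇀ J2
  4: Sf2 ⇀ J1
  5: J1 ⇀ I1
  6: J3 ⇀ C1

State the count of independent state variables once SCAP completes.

b3 stroke at Sf1  (Sf1: flow source, stroke at near end)
b4 stroke at Sf2  (Sf2: flow source, stroke at near end)
b5 stroke at I1  (I1: I, integral causality)
b0 stroke at J1  (J1 needs exactly one e-in)
b1 stroke at TF1  (TF1 one-in-one-out from 0)
b2 stroke at J2  (J2 needs exactly one e-in)
b6 stroke at J3  (J3 flow already set via bond 2)

2  (C1, I1 all integral)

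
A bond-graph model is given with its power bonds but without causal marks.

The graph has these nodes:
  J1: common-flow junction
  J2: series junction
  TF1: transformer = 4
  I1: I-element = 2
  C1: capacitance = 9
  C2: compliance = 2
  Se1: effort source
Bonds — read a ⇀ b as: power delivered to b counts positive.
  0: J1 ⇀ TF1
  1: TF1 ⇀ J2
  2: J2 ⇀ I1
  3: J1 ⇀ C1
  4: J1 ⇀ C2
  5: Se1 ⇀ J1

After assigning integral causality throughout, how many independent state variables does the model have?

3  (C1, C2, I1 all integral)

b5 stroke at J1  (source Se1 imposes e)
b2 stroke at I1  (I1: I, integral causality)
b1 stroke at J2  (common-f at J2 fixed by 2)
b0 stroke at TF1  (TF1 one-in-one-out from 1)
b3 stroke at J1  (common-f at J1 fixed by 0)
b4 stroke at J1  (J1: bond 0 brought flow, rest push out)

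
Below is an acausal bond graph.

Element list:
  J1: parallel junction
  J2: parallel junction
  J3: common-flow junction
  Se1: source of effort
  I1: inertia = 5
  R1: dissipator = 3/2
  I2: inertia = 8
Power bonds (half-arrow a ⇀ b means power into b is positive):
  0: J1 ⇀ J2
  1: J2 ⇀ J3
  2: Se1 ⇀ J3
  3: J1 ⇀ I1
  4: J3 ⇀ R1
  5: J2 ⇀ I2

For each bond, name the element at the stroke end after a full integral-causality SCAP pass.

β2 →J3  (Se1 fixes effort; stroke away)
β3 →I1  (prefer integral on I1)
β0 →J1  (J1: last free bond brings effort in)
β5 →I2  (I2: I, integral causality)
β1 →J2  (J2 needs exactly one e-in)
β4 →J3  (J3 flow already set via bond 1)

bond 0 stroke→J1
bond 1 stroke→J2
bond 2 stroke→J3
bond 3 stroke→I1
bond 4 stroke→J3
bond 5 stroke→I2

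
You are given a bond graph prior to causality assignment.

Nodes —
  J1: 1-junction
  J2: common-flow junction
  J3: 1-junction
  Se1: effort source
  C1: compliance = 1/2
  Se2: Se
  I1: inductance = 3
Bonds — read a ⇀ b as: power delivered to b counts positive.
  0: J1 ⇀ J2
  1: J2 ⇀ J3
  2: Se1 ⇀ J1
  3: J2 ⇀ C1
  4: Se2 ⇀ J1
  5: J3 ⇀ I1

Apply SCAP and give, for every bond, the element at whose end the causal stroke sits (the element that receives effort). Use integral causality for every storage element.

b0 stroke→J2
b1 stroke→J3
b2 stroke→J1
b3 stroke→J2
b4 stroke→J1
b5 stroke→I1

#2 →J1  (Se1 fixes effort; stroke away)
#4 →J1  (Se2 (Se) sets effort on bond)
#0 →J2  (only one flow-in slot at J1)
#3 →J2  (prefer integral on C1)
#1 →J3  (J2: last free bond brings flow in)
#5 →I1  (only one flow-in slot at J3)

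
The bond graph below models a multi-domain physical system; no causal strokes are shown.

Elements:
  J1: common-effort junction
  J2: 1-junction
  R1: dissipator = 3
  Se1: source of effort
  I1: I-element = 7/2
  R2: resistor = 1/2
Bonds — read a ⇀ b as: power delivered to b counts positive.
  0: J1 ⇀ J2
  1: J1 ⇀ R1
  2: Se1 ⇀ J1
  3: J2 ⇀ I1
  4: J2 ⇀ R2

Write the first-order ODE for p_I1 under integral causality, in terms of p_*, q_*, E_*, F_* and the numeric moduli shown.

dp_I1/dt = E_Se1 - p_I1/7

#2 |J1  (Se1 fixes effort; stroke away)
#0 |J2  (common-e at J1 fixed by 2)
#1 |R1  (common-e at J1 fixed by 2)
#3 |I1  (I1 outputs flow p/I1)
#4 |J2  (J2: bond 3 brought flow, rest push out)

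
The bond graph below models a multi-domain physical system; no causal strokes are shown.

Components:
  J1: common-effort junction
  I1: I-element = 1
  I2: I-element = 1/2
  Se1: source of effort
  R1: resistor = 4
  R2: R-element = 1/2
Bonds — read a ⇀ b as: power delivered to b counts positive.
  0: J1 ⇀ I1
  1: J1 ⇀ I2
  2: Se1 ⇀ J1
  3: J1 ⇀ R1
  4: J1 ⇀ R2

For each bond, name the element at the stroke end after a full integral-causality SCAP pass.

#0 stroke→I1
#1 stroke→I2
#2 stroke→J1
#3 stroke→R1
#4 stroke→R2

β2 stroke→J1  (source Se1 imposes e)
β0 stroke→I1  (0-jn J1 has e-setter on 2)
β1 stroke→I2  (J1: bond 2 brought effort, rest push out)
β3 stroke→R1  (J1 effort already set via bond 2)
β4 stroke→R2  (J1 effort already set via bond 2)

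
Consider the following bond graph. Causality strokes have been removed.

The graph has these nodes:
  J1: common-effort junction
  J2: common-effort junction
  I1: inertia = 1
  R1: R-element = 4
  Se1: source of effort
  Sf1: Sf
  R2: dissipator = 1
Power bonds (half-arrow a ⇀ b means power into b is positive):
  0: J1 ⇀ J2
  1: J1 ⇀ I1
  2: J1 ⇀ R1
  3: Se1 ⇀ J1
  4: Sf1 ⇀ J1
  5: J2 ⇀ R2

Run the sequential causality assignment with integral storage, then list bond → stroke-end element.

b0 stroke at J2
b1 stroke at I1
b2 stroke at R1
b3 stroke at J1
b4 stroke at Sf1
b5 stroke at R2

β3 stroke at J1  (Se1 fixes effort; stroke away)
β4 stroke at Sf1  (Sf1 fixes flow; stroke at Sf1)
β0 stroke at J2  (0-jn J1 has e-setter on 3)
β1 stroke at I1  (common-e at J1 fixed by 3)
β2 stroke at R1  (J1 effort already set via bond 3)
β5 stroke at R2  (0-jn J2 has e-setter on 0)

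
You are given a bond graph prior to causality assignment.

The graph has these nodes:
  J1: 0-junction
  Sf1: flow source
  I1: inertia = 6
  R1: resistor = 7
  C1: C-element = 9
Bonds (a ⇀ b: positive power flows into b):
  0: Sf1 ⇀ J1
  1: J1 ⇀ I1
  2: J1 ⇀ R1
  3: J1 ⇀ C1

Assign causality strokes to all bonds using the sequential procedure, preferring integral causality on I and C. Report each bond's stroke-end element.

#0 stroke→Sf1
#1 stroke→I1
#2 stroke→R1
#3 stroke→J1

#0 stroke→Sf1  (Sf1: flow source, stroke at near end)
#1 stroke→I1  (I1 outputs flow p/I1)
#3 stroke→J1  (C1: C, integral causality)
#2 stroke→R1  (0-jn J1 has e-setter on 3)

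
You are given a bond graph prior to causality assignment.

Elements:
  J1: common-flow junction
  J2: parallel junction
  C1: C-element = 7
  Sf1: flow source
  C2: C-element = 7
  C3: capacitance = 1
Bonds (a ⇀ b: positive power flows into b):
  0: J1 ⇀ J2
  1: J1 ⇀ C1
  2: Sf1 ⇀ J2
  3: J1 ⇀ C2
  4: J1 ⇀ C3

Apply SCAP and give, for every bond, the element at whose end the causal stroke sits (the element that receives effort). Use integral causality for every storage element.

bond 0 |J2
bond 1 |J1
bond 2 |Sf1
bond 3 |J1
bond 4 |J1

β2 →Sf1  (Sf1 fixes flow; stroke at Sf1)
β0 →J2  (J2: last free bond brings effort in)
β1 →J1  (J1 flow already set via bond 0)
β3 →J1  (1-jn J1 has f-setter on 0)
β4 →J1  (common-f at J1 fixed by 0)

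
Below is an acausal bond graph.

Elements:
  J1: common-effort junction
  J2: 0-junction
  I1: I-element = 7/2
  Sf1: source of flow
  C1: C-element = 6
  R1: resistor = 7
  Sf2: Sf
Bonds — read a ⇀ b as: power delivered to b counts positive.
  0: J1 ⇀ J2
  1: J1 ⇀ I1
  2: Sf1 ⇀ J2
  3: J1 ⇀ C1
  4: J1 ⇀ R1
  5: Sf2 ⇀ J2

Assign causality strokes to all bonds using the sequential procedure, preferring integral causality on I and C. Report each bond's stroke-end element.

#2 stroke at Sf1  (source Sf1 imposes f)
#5 stroke at Sf2  (Sf2: flow source, stroke at near end)
#0 stroke at J2  (only one effort-in slot at J2)
#1 stroke at I1  (I1: I, integral causality)
#3 stroke at J1  (prefer integral on C1)
#4 stroke at R1  (J1 effort already set via bond 3)

b0 stroke→J2
b1 stroke→I1
b2 stroke→Sf1
b3 stroke→J1
b4 stroke→R1
b5 stroke→Sf2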